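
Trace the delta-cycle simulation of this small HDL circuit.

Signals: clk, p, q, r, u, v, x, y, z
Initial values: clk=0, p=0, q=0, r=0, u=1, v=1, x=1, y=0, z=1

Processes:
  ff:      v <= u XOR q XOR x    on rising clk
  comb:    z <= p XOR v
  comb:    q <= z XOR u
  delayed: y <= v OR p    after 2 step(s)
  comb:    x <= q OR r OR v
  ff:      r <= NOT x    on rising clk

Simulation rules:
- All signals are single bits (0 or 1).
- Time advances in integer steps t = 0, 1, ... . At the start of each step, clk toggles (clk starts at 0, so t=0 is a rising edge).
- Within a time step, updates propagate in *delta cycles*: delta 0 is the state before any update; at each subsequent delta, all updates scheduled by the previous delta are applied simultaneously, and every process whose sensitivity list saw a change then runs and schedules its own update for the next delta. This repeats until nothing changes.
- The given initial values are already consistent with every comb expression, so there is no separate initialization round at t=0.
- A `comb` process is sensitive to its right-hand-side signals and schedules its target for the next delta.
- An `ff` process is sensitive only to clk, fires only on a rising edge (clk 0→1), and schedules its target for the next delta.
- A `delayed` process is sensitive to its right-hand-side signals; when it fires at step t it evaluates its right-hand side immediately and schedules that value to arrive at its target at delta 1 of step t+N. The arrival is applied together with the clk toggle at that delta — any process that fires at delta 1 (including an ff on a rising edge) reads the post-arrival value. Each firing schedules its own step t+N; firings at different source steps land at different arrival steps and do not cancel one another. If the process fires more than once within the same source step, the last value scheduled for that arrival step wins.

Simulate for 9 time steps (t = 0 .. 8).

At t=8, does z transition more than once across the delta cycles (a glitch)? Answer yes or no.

t0.Δ0 y=0 r=0 x=1 clk=0 z=1 v=1 p=0 q=0 u=1
t0.Δ1 y=0 r=0 x=1 clk=1 z=1 v=1 p=0 q=0 u=1
t0.Δ2 y=0 r=0 x=1 clk=1 z=1 v=0 p=0 q=0 u=1
t0.Δ3 y=0 r=0 x=0 clk=1 z=0 v=0 p=0 q=0 u=1
t0.Δ4 y=0 r=0 x=0 clk=1 z=0 v=0 p=0 q=1 u=1
t0.Δ5 y=0 r=0 x=1 clk=1 z=0 v=0 p=0 q=1 u=1
t1.Δ0 y=0 r=0 x=1 clk=1 z=0 v=0 p=0 q=1 u=1
t1.Δ1 y=0 r=0 x=1 clk=0 z=0 v=0 p=0 q=1 u=1
t2.Δ0 y=0 r=0 x=1 clk=0 z=0 v=0 p=0 q=1 u=1
t2.Δ1 y=0 r=0 x=1 clk=1 z=0 v=0 p=0 q=1 u=1
t2.Δ2 y=0 r=0 x=1 clk=1 z=0 v=1 p=0 q=1 u=1
t2.Δ3 y=0 r=0 x=1 clk=1 z=1 v=1 p=0 q=1 u=1
t2.Δ4 y=0 r=0 x=1 clk=1 z=1 v=1 p=0 q=0 u=1
t3.Δ0 y=0 r=0 x=1 clk=1 z=1 v=1 p=0 q=0 u=1
t3.Δ1 y=0 r=0 x=1 clk=0 z=1 v=1 p=0 q=0 u=1
t4.Δ0 y=0 r=0 x=1 clk=0 z=1 v=1 p=0 q=0 u=1
t4.Δ1 y=1 r=0 x=1 clk=1 z=1 v=1 p=0 q=0 u=1
t4.Δ2 y=1 r=0 x=1 clk=1 z=1 v=0 p=0 q=0 u=1
t4.Δ3 y=1 r=0 x=0 clk=1 z=0 v=0 p=0 q=0 u=1
t4.Δ4 y=1 r=0 x=0 clk=1 z=0 v=0 p=0 q=1 u=1
t4.Δ5 y=1 r=0 x=1 clk=1 z=0 v=0 p=0 q=1 u=1
t5.Δ0 y=1 r=0 x=1 clk=1 z=0 v=0 p=0 q=1 u=1
t5.Δ1 y=1 r=0 x=1 clk=0 z=0 v=0 p=0 q=1 u=1
t6.Δ0 y=1 r=0 x=1 clk=0 z=0 v=0 p=0 q=1 u=1
t6.Δ1 y=0 r=0 x=1 clk=1 z=0 v=0 p=0 q=1 u=1
t6.Δ2 y=0 r=0 x=1 clk=1 z=0 v=1 p=0 q=1 u=1
t6.Δ3 y=0 r=0 x=1 clk=1 z=1 v=1 p=0 q=1 u=1
t6.Δ4 y=0 r=0 x=1 clk=1 z=1 v=1 p=0 q=0 u=1
t7.Δ0 y=0 r=0 x=1 clk=1 z=1 v=1 p=0 q=0 u=1
t7.Δ1 y=0 r=0 x=1 clk=0 z=1 v=1 p=0 q=0 u=1
t8.Δ0 y=0 r=0 x=1 clk=0 z=1 v=1 p=0 q=0 u=1
t8.Δ1 y=1 r=0 x=1 clk=1 z=1 v=1 p=0 q=0 u=1
t8.Δ2 y=1 r=0 x=1 clk=1 z=1 v=0 p=0 q=0 u=1
t8.Δ3 y=1 r=0 x=0 clk=1 z=0 v=0 p=0 q=0 u=1
t8.Δ4 y=1 r=0 x=0 clk=1 z=0 v=0 p=0 q=1 u=1
t8.Δ5 y=1 r=0 x=1 clk=1 z=0 v=0 p=0 q=1 u=1

no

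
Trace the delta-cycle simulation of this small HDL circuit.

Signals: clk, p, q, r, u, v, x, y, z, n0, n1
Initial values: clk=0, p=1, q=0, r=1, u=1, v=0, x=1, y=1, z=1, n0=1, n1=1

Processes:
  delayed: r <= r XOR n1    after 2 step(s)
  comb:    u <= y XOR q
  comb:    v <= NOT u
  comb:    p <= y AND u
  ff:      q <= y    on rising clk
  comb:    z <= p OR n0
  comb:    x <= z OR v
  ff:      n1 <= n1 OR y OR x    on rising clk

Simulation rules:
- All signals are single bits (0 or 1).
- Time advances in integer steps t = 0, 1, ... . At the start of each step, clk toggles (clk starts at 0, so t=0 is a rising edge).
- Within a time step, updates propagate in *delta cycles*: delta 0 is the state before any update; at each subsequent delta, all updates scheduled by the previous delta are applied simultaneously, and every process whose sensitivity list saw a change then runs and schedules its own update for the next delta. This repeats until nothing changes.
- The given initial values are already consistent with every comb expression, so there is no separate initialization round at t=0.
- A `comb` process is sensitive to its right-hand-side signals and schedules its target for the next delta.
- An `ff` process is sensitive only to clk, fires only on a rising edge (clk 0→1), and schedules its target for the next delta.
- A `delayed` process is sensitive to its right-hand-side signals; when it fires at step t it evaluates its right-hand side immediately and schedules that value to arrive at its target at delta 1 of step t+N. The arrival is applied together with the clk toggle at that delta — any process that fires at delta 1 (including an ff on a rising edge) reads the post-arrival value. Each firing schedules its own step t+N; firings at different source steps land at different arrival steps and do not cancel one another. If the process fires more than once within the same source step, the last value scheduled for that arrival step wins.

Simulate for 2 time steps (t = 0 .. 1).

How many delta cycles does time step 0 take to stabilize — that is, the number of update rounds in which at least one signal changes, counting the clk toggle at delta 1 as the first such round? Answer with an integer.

4

t=0 Δ0: r=1 y=1 n1=1 p=1 clk=0 q=0 z=1 n0=1 x=1 u=1 v=0
  Δ1: clk:0→1
  Δ2: q:0→1
  Δ3: u:1→0
  Δ4: p:1→0, v:0→1
  (4Δ to stable)
t=1 Δ0: r=1 y=1 n1=1 p=0 clk=1 q=1 z=1 n0=1 x=1 u=0 v=1
  Δ1: clk:1→0
  (1Δ to stable)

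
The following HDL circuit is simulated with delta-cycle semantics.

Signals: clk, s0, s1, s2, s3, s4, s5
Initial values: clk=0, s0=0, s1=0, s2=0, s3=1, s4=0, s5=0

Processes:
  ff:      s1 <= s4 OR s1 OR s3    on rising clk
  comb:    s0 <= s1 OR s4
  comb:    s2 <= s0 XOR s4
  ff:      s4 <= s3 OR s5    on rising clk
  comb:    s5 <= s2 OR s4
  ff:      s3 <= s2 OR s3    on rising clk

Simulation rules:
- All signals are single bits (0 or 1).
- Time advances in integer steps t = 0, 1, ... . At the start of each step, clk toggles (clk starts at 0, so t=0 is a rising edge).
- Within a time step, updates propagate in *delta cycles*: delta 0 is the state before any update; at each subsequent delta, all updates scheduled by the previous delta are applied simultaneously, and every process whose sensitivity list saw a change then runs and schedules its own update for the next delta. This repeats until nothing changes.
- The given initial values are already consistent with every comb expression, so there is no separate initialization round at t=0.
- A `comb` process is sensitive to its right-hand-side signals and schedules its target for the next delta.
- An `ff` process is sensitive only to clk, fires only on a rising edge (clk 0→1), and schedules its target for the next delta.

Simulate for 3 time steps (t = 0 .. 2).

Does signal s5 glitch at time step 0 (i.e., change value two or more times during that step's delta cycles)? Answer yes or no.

no

t0.Δ0 s0=0 s4=0 s5=0 clk=0 s1=0 s2=0 s3=1
t0.Δ1 s0=0 s4=0 s5=0 clk=1 s1=0 s2=0 s3=1
t0.Δ2 s0=0 s4=1 s5=0 clk=1 s1=1 s2=0 s3=1
t0.Δ3 s0=1 s4=1 s5=1 clk=1 s1=1 s2=1 s3=1
t0.Δ4 s0=1 s4=1 s5=1 clk=1 s1=1 s2=0 s3=1
t1.Δ0 s0=1 s4=1 s5=1 clk=1 s1=1 s2=0 s3=1
t1.Δ1 s0=1 s4=1 s5=1 clk=0 s1=1 s2=0 s3=1
t2.Δ0 s0=1 s4=1 s5=1 clk=0 s1=1 s2=0 s3=1
t2.Δ1 s0=1 s4=1 s5=1 clk=1 s1=1 s2=0 s3=1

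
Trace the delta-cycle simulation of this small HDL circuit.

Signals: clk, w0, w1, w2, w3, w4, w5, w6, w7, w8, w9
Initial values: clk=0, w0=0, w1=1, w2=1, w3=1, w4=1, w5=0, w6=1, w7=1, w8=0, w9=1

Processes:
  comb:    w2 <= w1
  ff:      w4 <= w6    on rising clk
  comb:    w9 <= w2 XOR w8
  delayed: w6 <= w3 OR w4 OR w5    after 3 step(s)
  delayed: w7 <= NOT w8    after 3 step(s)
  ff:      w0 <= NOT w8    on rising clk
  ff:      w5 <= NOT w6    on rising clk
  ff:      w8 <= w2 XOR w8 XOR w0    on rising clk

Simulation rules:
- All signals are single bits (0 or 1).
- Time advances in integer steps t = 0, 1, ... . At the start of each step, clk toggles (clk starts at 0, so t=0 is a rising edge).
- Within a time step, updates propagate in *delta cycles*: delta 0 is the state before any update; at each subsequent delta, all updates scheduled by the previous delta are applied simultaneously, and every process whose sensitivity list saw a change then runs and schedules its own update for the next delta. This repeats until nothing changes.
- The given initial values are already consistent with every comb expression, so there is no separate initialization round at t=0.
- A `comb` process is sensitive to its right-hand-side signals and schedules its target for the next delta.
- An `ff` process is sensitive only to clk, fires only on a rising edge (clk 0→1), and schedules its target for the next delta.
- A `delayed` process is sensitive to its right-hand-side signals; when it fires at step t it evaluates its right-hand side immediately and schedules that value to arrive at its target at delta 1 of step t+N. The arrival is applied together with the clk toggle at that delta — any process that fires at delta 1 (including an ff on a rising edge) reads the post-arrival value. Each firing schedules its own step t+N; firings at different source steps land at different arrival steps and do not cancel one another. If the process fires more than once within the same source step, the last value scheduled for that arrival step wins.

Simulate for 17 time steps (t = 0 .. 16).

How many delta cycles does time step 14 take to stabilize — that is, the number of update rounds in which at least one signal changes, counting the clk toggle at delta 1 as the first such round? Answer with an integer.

2

t0.Δ0 w3=1 w5=0 w0=0 w6=1 w1=1 w9=1 w4=1 w8=0 w7=1 w2=1 clk=0
t0.Δ1 w3=1 w5=0 w0=0 w6=1 w1=1 w9=1 w4=1 w8=0 w7=1 w2=1 clk=1
t0.Δ2 w3=1 w5=0 w0=1 w6=1 w1=1 w9=1 w4=1 w8=1 w7=1 w2=1 clk=1
t0.Δ3 w3=1 w5=0 w0=1 w6=1 w1=1 w9=0 w4=1 w8=1 w7=1 w2=1 clk=1
t1.Δ0 w3=1 w5=0 w0=1 w6=1 w1=1 w9=0 w4=1 w8=1 w7=1 w2=1 clk=1
t1.Δ1 w3=1 w5=0 w0=1 w6=1 w1=1 w9=0 w4=1 w8=1 w7=1 w2=1 clk=0
t2.Δ0 w3=1 w5=0 w0=1 w6=1 w1=1 w9=0 w4=1 w8=1 w7=1 w2=1 clk=0
t2.Δ1 w3=1 w5=0 w0=1 w6=1 w1=1 w9=0 w4=1 w8=1 w7=1 w2=1 clk=1
t2.Δ2 w3=1 w5=0 w0=0 w6=1 w1=1 w9=0 w4=1 w8=1 w7=1 w2=1 clk=1
t3.Δ0 w3=1 w5=0 w0=0 w6=1 w1=1 w9=0 w4=1 w8=1 w7=1 w2=1 clk=1
t3.Δ1 w3=1 w5=0 w0=0 w6=1 w1=1 w9=0 w4=1 w8=1 w7=0 w2=1 clk=0
t4.Δ0 w3=1 w5=0 w0=0 w6=1 w1=1 w9=0 w4=1 w8=1 w7=0 w2=1 clk=0
t4.Δ1 w3=1 w5=0 w0=0 w6=1 w1=1 w9=0 w4=1 w8=1 w7=0 w2=1 clk=1
t4.Δ2 w3=1 w5=0 w0=0 w6=1 w1=1 w9=0 w4=1 w8=0 w7=0 w2=1 clk=1
t4.Δ3 w3=1 w5=0 w0=0 w6=1 w1=1 w9=1 w4=1 w8=0 w7=0 w2=1 clk=1
t5.Δ0 w3=1 w5=0 w0=0 w6=1 w1=1 w9=1 w4=1 w8=0 w7=0 w2=1 clk=1
t5.Δ1 w3=1 w5=0 w0=0 w6=1 w1=1 w9=1 w4=1 w8=0 w7=0 w2=1 clk=0
t6.Δ0 w3=1 w5=0 w0=0 w6=1 w1=1 w9=1 w4=1 w8=0 w7=0 w2=1 clk=0
t6.Δ1 w3=1 w5=0 w0=0 w6=1 w1=1 w9=1 w4=1 w8=0 w7=0 w2=1 clk=1
t6.Δ2 w3=1 w5=0 w0=1 w6=1 w1=1 w9=1 w4=1 w8=1 w7=0 w2=1 clk=1
t6.Δ3 w3=1 w5=0 w0=1 w6=1 w1=1 w9=0 w4=1 w8=1 w7=0 w2=1 clk=1
t7.Δ0 w3=1 w5=0 w0=1 w6=1 w1=1 w9=0 w4=1 w8=1 w7=0 w2=1 clk=1
t7.Δ1 w3=1 w5=0 w0=1 w6=1 w1=1 w9=0 w4=1 w8=1 w7=1 w2=1 clk=0
t8.Δ0 w3=1 w5=0 w0=1 w6=1 w1=1 w9=0 w4=1 w8=1 w7=1 w2=1 clk=0
t8.Δ1 w3=1 w5=0 w0=1 w6=1 w1=1 w9=0 w4=1 w8=1 w7=1 w2=1 clk=1
t8.Δ2 w3=1 w5=0 w0=0 w6=1 w1=1 w9=0 w4=1 w8=1 w7=1 w2=1 clk=1
t9.Δ0 w3=1 w5=0 w0=0 w6=1 w1=1 w9=0 w4=1 w8=1 w7=1 w2=1 clk=1
t9.Δ1 w3=1 w5=0 w0=0 w6=1 w1=1 w9=0 w4=1 w8=1 w7=0 w2=1 clk=0
t10.Δ0 w3=1 w5=0 w0=0 w6=1 w1=1 w9=0 w4=1 w8=1 w7=0 w2=1 clk=0
t10.Δ1 w3=1 w5=0 w0=0 w6=1 w1=1 w9=0 w4=1 w8=1 w7=0 w2=1 clk=1
t10.Δ2 w3=1 w5=0 w0=0 w6=1 w1=1 w9=0 w4=1 w8=0 w7=0 w2=1 clk=1
t10.Δ3 w3=1 w5=0 w0=0 w6=1 w1=1 w9=1 w4=1 w8=0 w7=0 w2=1 clk=1
t11.Δ0 w3=1 w5=0 w0=0 w6=1 w1=1 w9=1 w4=1 w8=0 w7=0 w2=1 clk=1
t11.Δ1 w3=1 w5=0 w0=0 w6=1 w1=1 w9=1 w4=1 w8=0 w7=0 w2=1 clk=0
t12.Δ0 w3=1 w5=0 w0=0 w6=1 w1=1 w9=1 w4=1 w8=0 w7=0 w2=1 clk=0
t12.Δ1 w3=1 w5=0 w0=0 w6=1 w1=1 w9=1 w4=1 w8=0 w7=0 w2=1 clk=1
t12.Δ2 w3=1 w5=0 w0=1 w6=1 w1=1 w9=1 w4=1 w8=1 w7=0 w2=1 clk=1
t12.Δ3 w3=1 w5=0 w0=1 w6=1 w1=1 w9=0 w4=1 w8=1 w7=0 w2=1 clk=1
t13.Δ0 w3=1 w5=0 w0=1 w6=1 w1=1 w9=0 w4=1 w8=1 w7=0 w2=1 clk=1
t13.Δ1 w3=1 w5=0 w0=1 w6=1 w1=1 w9=0 w4=1 w8=1 w7=1 w2=1 clk=0
t14.Δ0 w3=1 w5=0 w0=1 w6=1 w1=1 w9=0 w4=1 w8=1 w7=1 w2=1 clk=0
t14.Δ1 w3=1 w5=0 w0=1 w6=1 w1=1 w9=0 w4=1 w8=1 w7=1 w2=1 clk=1
t14.Δ2 w3=1 w5=0 w0=0 w6=1 w1=1 w9=0 w4=1 w8=1 w7=1 w2=1 clk=1
t15.Δ0 w3=1 w5=0 w0=0 w6=1 w1=1 w9=0 w4=1 w8=1 w7=1 w2=1 clk=1
t15.Δ1 w3=1 w5=0 w0=0 w6=1 w1=1 w9=0 w4=1 w8=1 w7=0 w2=1 clk=0
t16.Δ0 w3=1 w5=0 w0=0 w6=1 w1=1 w9=0 w4=1 w8=1 w7=0 w2=1 clk=0
t16.Δ1 w3=1 w5=0 w0=0 w6=1 w1=1 w9=0 w4=1 w8=1 w7=0 w2=1 clk=1
t16.Δ2 w3=1 w5=0 w0=0 w6=1 w1=1 w9=0 w4=1 w8=0 w7=0 w2=1 clk=1
t16.Δ3 w3=1 w5=0 w0=0 w6=1 w1=1 w9=1 w4=1 w8=0 w7=0 w2=1 clk=1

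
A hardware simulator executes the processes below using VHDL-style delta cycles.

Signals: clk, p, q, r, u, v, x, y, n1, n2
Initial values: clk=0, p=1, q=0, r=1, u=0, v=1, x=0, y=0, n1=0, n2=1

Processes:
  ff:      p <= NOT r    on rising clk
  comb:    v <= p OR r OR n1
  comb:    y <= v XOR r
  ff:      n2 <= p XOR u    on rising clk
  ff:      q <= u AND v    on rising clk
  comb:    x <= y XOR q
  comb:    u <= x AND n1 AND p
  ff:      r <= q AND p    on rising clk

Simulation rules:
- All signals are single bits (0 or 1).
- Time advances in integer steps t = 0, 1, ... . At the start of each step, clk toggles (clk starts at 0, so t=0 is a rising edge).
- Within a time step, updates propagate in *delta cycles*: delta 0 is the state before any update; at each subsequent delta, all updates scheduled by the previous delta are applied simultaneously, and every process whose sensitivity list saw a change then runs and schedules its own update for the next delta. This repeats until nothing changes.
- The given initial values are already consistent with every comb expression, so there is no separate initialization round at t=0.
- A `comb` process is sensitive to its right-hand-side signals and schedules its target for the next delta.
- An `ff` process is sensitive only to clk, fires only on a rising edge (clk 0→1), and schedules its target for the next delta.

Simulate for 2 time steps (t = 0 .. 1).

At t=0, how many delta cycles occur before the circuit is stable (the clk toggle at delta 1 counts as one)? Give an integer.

t=0 Δ0: v=1 u=0 n1=0 y=0 clk=0 q=0 r=1 x=0 n2=1 p=1
  Δ1: clk:0→1
  Δ2: r:1→0, p:1→0
  Δ3: v:1→0, y:0→1
  Δ4: y:1→0, x:0→1
  Δ5: x:1→0
  (5Δ to stable)
t=1 Δ0: v=0 u=0 n1=0 y=0 clk=1 q=0 r=0 x=0 n2=1 p=0
  Δ1: clk:1→0
  (1Δ to stable)

5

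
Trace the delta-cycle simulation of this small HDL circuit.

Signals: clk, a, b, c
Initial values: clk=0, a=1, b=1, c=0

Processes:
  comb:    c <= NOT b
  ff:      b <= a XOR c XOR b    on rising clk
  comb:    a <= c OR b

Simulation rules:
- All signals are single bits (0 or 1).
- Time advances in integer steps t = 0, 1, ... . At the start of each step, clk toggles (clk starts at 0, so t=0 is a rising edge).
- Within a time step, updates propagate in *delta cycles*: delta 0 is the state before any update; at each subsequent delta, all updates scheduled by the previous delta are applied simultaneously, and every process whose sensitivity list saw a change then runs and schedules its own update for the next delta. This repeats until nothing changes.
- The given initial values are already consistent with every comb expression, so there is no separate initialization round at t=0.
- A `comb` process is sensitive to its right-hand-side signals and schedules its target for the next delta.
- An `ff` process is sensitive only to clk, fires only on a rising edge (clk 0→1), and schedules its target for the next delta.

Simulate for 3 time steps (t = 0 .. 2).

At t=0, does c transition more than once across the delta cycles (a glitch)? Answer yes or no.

[bits: b,clk,a,c]
t=0: Δ0=1010 Δ1=1110 Δ2=0110 Δ3=0101 Δ4=0111 | 4Δ
t=1: Δ0=0111 Δ1=0011 | 1Δ
t=2: Δ0=0011 Δ1=0111 | 1Δ

no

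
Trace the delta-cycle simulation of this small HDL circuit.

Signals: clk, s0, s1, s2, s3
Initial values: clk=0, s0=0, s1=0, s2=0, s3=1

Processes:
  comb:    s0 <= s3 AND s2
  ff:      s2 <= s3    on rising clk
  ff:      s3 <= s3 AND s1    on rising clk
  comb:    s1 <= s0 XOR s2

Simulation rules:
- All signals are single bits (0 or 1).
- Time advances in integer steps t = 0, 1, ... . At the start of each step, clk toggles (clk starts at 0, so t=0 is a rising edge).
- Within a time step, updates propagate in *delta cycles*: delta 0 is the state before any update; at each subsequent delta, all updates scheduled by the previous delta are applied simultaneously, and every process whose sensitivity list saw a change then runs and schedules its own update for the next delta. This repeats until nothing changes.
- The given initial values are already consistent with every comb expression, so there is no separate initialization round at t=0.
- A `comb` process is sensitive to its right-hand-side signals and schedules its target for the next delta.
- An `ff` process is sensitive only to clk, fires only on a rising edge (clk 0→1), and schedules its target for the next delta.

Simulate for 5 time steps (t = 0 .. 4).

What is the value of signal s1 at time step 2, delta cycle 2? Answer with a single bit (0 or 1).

t0.Δ0 clk=0 s2=0 s0=0 s3=1 s1=0
t0.Δ1 clk=1 s2=0 s0=0 s3=1 s1=0
t0.Δ2 clk=1 s2=1 s0=0 s3=0 s1=0
t0.Δ3 clk=1 s2=1 s0=0 s3=0 s1=1
t1.Δ0 clk=1 s2=1 s0=0 s3=0 s1=1
t1.Δ1 clk=0 s2=1 s0=0 s3=0 s1=1
t2.Δ0 clk=0 s2=1 s0=0 s3=0 s1=1
t2.Δ1 clk=1 s2=1 s0=0 s3=0 s1=1
t2.Δ2 clk=1 s2=0 s0=0 s3=0 s1=1
t2.Δ3 clk=1 s2=0 s0=0 s3=0 s1=0
t3.Δ0 clk=1 s2=0 s0=0 s3=0 s1=0
t3.Δ1 clk=0 s2=0 s0=0 s3=0 s1=0
t4.Δ0 clk=0 s2=0 s0=0 s3=0 s1=0
t4.Δ1 clk=1 s2=0 s0=0 s3=0 s1=0

1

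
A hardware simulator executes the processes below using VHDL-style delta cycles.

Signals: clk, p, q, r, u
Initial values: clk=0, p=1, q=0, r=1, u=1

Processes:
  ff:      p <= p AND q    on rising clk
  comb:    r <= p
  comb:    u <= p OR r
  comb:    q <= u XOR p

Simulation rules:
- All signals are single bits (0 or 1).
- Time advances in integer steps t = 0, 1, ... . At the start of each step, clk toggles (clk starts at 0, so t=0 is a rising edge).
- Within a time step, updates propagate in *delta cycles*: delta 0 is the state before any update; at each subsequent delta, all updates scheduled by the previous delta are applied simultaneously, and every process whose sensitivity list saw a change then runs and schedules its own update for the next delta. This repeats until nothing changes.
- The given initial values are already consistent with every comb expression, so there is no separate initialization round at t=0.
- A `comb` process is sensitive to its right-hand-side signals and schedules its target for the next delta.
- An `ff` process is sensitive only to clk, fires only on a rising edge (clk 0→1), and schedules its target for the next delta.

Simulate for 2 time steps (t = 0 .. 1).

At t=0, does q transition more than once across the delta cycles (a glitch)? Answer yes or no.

yes

t0.Δ0 p=1 r=1 q=0 clk=0 u=1
t0.Δ1 p=1 r=1 q=0 clk=1 u=1
t0.Δ2 p=0 r=1 q=0 clk=1 u=1
t0.Δ3 p=0 r=0 q=1 clk=1 u=1
t0.Δ4 p=0 r=0 q=1 clk=1 u=0
t0.Δ5 p=0 r=0 q=0 clk=1 u=0
t1.Δ0 p=0 r=0 q=0 clk=1 u=0
t1.Δ1 p=0 r=0 q=0 clk=0 u=0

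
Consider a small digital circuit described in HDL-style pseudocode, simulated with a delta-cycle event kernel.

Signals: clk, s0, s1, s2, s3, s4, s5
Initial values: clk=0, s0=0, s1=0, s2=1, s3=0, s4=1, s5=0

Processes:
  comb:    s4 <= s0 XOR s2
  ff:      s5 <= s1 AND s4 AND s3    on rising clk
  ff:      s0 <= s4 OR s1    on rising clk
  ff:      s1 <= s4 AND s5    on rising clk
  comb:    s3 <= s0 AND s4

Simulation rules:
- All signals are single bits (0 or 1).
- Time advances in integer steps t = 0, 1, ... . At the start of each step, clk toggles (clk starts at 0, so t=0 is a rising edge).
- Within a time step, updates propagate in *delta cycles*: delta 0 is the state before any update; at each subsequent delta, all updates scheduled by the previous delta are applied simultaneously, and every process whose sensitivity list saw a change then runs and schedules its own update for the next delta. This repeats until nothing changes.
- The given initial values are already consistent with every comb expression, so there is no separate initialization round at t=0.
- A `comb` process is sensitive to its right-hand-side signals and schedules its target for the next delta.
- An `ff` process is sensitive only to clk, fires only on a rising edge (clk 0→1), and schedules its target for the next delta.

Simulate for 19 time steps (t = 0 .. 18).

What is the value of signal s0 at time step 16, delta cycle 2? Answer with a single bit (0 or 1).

1

t=0 Δ0: s5=0 s0=0 clk=0 s1=0 s4=1 s2=1 s3=0
  Δ1: clk:0→1
  Δ2: s0:0→1
  Δ3: s4:1→0, s3:0→1
  Δ4: s3:1→0
  (4Δ to stable)
t=1 Δ0: s5=0 s0=1 clk=1 s1=0 s4=0 s2=1 s3=0
  Δ1: clk:1→0
  (1Δ to stable)
t=2 Δ0: s5=0 s0=1 clk=0 s1=0 s4=0 s2=1 s3=0
  Δ1: clk:0→1
  Δ2: s0:1→0
  Δ3: s4:0→1
  (3Δ to stable)
t=3 Δ0: s5=0 s0=0 clk=1 s1=0 s4=1 s2=1 s3=0
  Δ1: clk:1→0
  (1Δ to stable)
t=4 Δ0: s5=0 s0=0 clk=0 s1=0 s4=1 s2=1 s3=0
  Δ1: clk:0→1
  Δ2: s0:0→1
  Δ3: s4:1→0, s3:0→1
  Δ4: s3:1→0
  (4Δ to stable)
t=5 Δ0: s5=0 s0=1 clk=1 s1=0 s4=0 s2=1 s3=0
  Δ1: clk:1→0
  (1Δ to stable)
t=6 Δ0: s5=0 s0=1 clk=0 s1=0 s4=0 s2=1 s3=0
  Δ1: clk:0→1
  Δ2: s0:1→0
  Δ3: s4:0→1
  (3Δ to stable)
t=7 Δ0: s5=0 s0=0 clk=1 s1=0 s4=1 s2=1 s3=0
  Δ1: clk:1→0
  (1Δ to stable)
t=8 Δ0: s5=0 s0=0 clk=0 s1=0 s4=1 s2=1 s3=0
  Δ1: clk:0→1
  Δ2: s0:0→1
  Δ3: s4:1→0, s3:0→1
  Δ4: s3:1→0
  (4Δ to stable)
t=9 Δ0: s5=0 s0=1 clk=1 s1=0 s4=0 s2=1 s3=0
  Δ1: clk:1→0
  (1Δ to stable)
t=10 Δ0: s5=0 s0=1 clk=0 s1=0 s4=0 s2=1 s3=0
  Δ1: clk:0→1
  Δ2: s0:1→0
  Δ3: s4:0→1
  (3Δ to stable)
t=11 Δ0: s5=0 s0=0 clk=1 s1=0 s4=1 s2=1 s3=0
  Δ1: clk:1→0
  (1Δ to stable)
t=12 Δ0: s5=0 s0=0 clk=0 s1=0 s4=1 s2=1 s3=0
  Δ1: clk:0→1
  Δ2: s0:0→1
  Δ3: s4:1→0, s3:0→1
  Δ4: s3:1→0
  (4Δ to stable)
t=13 Δ0: s5=0 s0=1 clk=1 s1=0 s4=0 s2=1 s3=0
  Δ1: clk:1→0
  (1Δ to stable)
t=14 Δ0: s5=0 s0=1 clk=0 s1=0 s4=0 s2=1 s3=0
  Δ1: clk:0→1
  Δ2: s0:1→0
  Δ3: s4:0→1
  (3Δ to stable)
t=15 Δ0: s5=0 s0=0 clk=1 s1=0 s4=1 s2=1 s3=0
  Δ1: clk:1→0
  (1Δ to stable)
t=16 Δ0: s5=0 s0=0 clk=0 s1=0 s4=1 s2=1 s3=0
  Δ1: clk:0→1
  Δ2: s0:0→1
  Δ3: s4:1→0, s3:0→1
  Δ4: s3:1→0
  (4Δ to stable)
t=17 Δ0: s5=0 s0=1 clk=1 s1=0 s4=0 s2=1 s3=0
  Δ1: clk:1→0
  (1Δ to stable)
t=18 Δ0: s5=0 s0=1 clk=0 s1=0 s4=0 s2=1 s3=0
  Δ1: clk:0→1
  Δ2: s0:1→0
  Δ3: s4:0→1
  (3Δ to stable)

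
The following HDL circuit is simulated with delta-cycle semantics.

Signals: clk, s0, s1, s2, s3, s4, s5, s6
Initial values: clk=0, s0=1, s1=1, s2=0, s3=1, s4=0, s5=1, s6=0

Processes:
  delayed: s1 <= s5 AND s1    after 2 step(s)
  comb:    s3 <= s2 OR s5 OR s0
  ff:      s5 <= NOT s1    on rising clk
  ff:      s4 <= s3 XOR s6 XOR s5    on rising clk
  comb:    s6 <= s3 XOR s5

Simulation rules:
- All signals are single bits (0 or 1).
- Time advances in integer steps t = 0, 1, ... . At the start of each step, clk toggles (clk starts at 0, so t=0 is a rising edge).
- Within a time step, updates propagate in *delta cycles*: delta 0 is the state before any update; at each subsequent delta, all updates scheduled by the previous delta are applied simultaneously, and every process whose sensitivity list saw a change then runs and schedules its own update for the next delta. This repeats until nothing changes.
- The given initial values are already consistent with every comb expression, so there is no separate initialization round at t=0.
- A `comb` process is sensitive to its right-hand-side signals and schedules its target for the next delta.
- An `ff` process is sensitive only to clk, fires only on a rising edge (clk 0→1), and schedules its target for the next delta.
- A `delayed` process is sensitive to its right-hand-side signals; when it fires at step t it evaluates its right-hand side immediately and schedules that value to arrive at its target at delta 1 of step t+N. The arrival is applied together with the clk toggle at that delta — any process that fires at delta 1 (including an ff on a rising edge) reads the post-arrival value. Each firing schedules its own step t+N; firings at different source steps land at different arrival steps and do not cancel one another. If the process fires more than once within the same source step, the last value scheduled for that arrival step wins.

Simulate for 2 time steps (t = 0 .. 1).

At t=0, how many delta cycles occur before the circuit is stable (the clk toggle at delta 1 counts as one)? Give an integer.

[bits: s6,s4,s0,clk,s2,s5,s1,s3]
t=0: Δ0=00100111 Δ1=00110111 Δ2=00110011 Δ3=10110011 | 3Δ
t=1: Δ0=10110011 Δ1=10100011 | 1Δ

3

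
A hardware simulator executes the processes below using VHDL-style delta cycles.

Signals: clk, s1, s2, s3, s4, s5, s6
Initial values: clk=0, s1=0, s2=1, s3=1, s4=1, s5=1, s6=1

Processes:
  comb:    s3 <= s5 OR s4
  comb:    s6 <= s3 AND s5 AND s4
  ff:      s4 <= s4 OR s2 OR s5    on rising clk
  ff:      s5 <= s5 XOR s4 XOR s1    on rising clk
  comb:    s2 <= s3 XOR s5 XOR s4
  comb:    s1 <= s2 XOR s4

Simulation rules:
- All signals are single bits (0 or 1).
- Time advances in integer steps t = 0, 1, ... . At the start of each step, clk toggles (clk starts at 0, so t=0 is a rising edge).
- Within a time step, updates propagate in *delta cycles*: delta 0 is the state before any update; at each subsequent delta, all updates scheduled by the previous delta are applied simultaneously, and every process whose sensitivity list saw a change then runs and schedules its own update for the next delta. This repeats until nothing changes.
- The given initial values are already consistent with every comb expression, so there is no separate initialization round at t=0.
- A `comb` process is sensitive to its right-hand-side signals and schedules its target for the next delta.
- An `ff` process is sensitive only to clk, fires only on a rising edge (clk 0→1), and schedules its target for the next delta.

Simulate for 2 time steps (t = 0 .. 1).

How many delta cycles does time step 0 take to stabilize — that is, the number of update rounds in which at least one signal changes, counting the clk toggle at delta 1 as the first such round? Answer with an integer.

4

t=0 Δ0: s5=1 s3=1 s4=1 s2=1 clk=0 s6=1 s1=0
  Δ1: clk:0→1
  Δ2: s5:1→0
  Δ3: s2:1→0, s6:1→0
  Δ4: s1:0→1
  (4Δ to stable)
t=1 Δ0: s5=0 s3=1 s4=1 s2=0 clk=1 s6=0 s1=1
  Δ1: clk:1→0
  (1Δ to stable)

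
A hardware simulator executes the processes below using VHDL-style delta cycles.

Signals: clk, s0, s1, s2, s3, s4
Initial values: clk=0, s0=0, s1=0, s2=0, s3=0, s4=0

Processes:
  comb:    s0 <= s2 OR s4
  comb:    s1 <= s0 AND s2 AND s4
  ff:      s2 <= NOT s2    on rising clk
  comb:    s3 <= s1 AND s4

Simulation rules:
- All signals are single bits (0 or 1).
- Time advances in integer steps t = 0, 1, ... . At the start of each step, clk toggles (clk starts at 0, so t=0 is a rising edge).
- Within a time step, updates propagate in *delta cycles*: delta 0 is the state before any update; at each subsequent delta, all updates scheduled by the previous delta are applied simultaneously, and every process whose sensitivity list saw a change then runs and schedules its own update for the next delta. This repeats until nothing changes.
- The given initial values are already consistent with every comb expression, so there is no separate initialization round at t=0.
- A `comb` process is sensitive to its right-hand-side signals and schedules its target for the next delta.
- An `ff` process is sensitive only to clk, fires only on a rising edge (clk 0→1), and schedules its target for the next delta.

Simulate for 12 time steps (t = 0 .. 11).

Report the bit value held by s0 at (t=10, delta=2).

t0.Δ0 s0=0 s1=0 s3=0 s2=0 s4=0 clk=0
t0.Δ1 s0=0 s1=0 s3=0 s2=0 s4=0 clk=1
t0.Δ2 s0=0 s1=0 s3=0 s2=1 s4=0 clk=1
t0.Δ3 s0=1 s1=0 s3=0 s2=1 s4=0 clk=1
t1.Δ0 s0=1 s1=0 s3=0 s2=1 s4=0 clk=1
t1.Δ1 s0=1 s1=0 s3=0 s2=1 s4=0 clk=0
t2.Δ0 s0=1 s1=0 s3=0 s2=1 s4=0 clk=0
t2.Δ1 s0=1 s1=0 s3=0 s2=1 s4=0 clk=1
t2.Δ2 s0=1 s1=0 s3=0 s2=0 s4=0 clk=1
t2.Δ3 s0=0 s1=0 s3=0 s2=0 s4=0 clk=1
t3.Δ0 s0=0 s1=0 s3=0 s2=0 s4=0 clk=1
t3.Δ1 s0=0 s1=0 s3=0 s2=0 s4=0 clk=0
t4.Δ0 s0=0 s1=0 s3=0 s2=0 s4=0 clk=0
t4.Δ1 s0=0 s1=0 s3=0 s2=0 s4=0 clk=1
t4.Δ2 s0=0 s1=0 s3=0 s2=1 s4=0 clk=1
t4.Δ3 s0=1 s1=0 s3=0 s2=1 s4=0 clk=1
t5.Δ0 s0=1 s1=0 s3=0 s2=1 s4=0 clk=1
t5.Δ1 s0=1 s1=0 s3=0 s2=1 s4=0 clk=0
t6.Δ0 s0=1 s1=0 s3=0 s2=1 s4=0 clk=0
t6.Δ1 s0=1 s1=0 s3=0 s2=1 s4=0 clk=1
t6.Δ2 s0=1 s1=0 s3=0 s2=0 s4=0 clk=1
t6.Δ3 s0=0 s1=0 s3=0 s2=0 s4=0 clk=1
t7.Δ0 s0=0 s1=0 s3=0 s2=0 s4=0 clk=1
t7.Δ1 s0=0 s1=0 s3=0 s2=0 s4=0 clk=0
t8.Δ0 s0=0 s1=0 s3=0 s2=0 s4=0 clk=0
t8.Δ1 s0=0 s1=0 s3=0 s2=0 s4=0 clk=1
t8.Δ2 s0=0 s1=0 s3=0 s2=1 s4=0 clk=1
t8.Δ3 s0=1 s1=0 s3=0 s2=1 s4=0 clk=1
t9.Δ0 s0=1 s1=0 s3=0 s2=1 s4=0 clk=1
t9.Δ1 s0=1 s1=0 s3=0 s2=1 s4=0 clk=0
t10.Δ0 s0=1 s1=0 s3=0 s2=1 s4=0 clk=0
t10.Δ1 s0=1 s1=0 s3=0 s2=1 s4=0 clk=1
t10.Δ2 s0=1 s1=0 s3=0 s2=0 s4=0 clk=1
t10.Δ3 s0=0 s1=0 s3=0 s2=0 s4=0 clk=1
t11.Δ0 s0=0 s1=0 s3=0 s2=0 s4=0 clk=1
t11.Δ1 s0=0 s1=0 s3=0 s2=0 s4=0 clk=0

1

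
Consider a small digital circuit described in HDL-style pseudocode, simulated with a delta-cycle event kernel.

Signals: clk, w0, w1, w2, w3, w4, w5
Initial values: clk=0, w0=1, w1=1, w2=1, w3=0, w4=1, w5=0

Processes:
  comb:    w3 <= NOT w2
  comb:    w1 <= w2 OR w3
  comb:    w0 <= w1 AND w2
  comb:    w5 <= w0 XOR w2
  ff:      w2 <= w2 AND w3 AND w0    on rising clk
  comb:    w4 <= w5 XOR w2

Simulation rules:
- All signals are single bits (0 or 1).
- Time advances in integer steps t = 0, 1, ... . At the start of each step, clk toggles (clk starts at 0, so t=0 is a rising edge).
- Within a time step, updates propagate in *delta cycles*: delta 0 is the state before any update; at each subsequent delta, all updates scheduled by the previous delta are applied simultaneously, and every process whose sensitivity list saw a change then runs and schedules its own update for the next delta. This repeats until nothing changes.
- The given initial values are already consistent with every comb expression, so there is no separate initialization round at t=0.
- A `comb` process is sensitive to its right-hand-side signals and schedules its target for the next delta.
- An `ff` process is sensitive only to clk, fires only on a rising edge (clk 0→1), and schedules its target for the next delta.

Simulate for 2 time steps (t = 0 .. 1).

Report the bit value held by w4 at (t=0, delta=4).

1

[bits: w3,w5,w1,w2,clk,w0,w4]
t=0: Δ0=0011011 Δ1=0011111 Δ2=0010111 Δ3=1100100 Δ4=1010101 Δ5=1010100 | 5Δ
t=1: Δ0=1010100 Δ1=1010000 | 1Δ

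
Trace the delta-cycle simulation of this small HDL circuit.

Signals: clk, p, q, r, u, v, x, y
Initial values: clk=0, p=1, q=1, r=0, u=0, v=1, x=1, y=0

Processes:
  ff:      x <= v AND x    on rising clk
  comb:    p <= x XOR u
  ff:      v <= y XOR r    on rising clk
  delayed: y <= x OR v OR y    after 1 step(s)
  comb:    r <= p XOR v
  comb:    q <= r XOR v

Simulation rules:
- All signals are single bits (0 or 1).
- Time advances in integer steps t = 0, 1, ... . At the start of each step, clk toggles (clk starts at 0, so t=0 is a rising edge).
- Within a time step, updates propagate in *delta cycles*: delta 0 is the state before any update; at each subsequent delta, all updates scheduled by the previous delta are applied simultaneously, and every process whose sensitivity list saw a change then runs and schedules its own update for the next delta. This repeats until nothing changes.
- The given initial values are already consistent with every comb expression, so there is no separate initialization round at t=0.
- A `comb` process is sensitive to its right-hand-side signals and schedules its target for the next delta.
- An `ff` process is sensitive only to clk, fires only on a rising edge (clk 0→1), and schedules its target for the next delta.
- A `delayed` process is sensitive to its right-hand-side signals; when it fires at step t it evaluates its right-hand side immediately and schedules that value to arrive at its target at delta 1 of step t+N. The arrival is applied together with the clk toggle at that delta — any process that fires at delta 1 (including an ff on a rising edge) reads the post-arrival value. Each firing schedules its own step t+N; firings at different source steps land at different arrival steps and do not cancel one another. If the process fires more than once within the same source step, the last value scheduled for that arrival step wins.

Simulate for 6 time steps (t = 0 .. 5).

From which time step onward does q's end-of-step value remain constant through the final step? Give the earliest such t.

2

[bits: p,q,clk,v,x,y,r,u]
t=0: Δ0=11011000 Δ1=11111000 Δ2=11101000 Δ3=10101010 Δ4=11101010 | 4Δ
t=1: Δ0=11101010 Δ1=11001110 | 1Δ
t=2: Δ0=11001110 Δ1=11101110 Δ2=11100110 Δ3=01100110 Δ4=01100100 Δ5=00100100 | 5Δ
t=3: Δ0=00100100 Δ1=00000100 | 1Δ
t=4: Δ0=00000100 Δ1=00100100 Δ2=00110100 Δ3=01110110 Δ4=00110110 | 4Δ
t=5: Δ0=00110110 Δ1=00010110 | 1Δ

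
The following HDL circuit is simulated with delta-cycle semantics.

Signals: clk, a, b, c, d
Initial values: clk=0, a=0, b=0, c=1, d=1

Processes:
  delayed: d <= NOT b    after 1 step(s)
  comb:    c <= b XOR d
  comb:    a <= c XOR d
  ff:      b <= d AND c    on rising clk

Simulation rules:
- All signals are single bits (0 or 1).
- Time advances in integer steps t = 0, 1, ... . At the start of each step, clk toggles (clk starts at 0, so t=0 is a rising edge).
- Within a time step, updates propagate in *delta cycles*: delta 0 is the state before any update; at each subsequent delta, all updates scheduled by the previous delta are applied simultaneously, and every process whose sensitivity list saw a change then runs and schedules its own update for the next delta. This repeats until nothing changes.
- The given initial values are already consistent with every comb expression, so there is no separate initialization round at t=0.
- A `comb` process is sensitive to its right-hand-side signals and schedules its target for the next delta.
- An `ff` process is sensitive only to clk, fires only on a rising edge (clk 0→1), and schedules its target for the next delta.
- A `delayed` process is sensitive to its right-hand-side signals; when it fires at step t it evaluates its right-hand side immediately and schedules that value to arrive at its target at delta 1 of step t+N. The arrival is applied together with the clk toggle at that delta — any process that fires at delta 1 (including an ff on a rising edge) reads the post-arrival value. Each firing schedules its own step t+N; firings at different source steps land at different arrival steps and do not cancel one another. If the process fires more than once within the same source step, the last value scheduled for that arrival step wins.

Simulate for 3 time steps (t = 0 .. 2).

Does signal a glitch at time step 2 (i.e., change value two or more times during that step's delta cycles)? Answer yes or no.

no

t0.Δ0 d=1 clk=0 b=0 a=0 c=1
t0.Δ1 d=1 clk=1 b=0 a=0 c=1
t0.Δ2 d=1 clk=1 b=1 a=0 c=1
t0.Δ3 d=1 clk=1 b=1 a=0 c=0
t0.Δ4 d=1 clk=1 b=1 a=1 c=0
t1.Δ0 d=1 clk=1 b=1 a=1 c=0
t1.Δ1 d=0 clk=0 b=1 a=1 c=0
t1.Δ2 d=0 clk=0 b=1 a=0 c=1
t1.Δ3 d=0 clk=0 b=1 a=1 c=1
t2.Δ0 d=0 clk=0 b=1 a=1 c=1
t2.Δ1 d=0 clk=1 b=1 a=1 c=1
t2.Δ2 d=0 clk=1 b=0 a=1 c=1
t2.Δ3 d=0 clk=1 b=0 a=1 c=0
t2.Δ4 d=0 clk=1 b=0 a=0 c=0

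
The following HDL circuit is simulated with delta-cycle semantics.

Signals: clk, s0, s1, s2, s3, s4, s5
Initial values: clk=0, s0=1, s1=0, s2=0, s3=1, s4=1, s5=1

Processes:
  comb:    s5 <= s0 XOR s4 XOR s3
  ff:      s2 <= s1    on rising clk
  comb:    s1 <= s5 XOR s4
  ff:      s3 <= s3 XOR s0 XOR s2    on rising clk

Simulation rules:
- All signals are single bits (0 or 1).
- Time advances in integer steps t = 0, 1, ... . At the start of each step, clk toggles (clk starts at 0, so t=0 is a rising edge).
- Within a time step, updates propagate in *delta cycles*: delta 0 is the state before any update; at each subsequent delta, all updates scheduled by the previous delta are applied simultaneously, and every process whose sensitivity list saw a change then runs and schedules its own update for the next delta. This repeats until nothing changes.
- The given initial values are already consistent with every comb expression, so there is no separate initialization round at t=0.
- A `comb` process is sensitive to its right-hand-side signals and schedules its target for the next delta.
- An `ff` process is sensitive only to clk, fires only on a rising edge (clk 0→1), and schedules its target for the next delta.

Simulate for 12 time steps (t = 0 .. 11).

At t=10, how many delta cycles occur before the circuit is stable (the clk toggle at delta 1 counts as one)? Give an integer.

2

t0.Δ0 s0=1 s1=0 s5=1 s2=0 clk=0 s3=1 s4=1
t0.Δ1 s0=1 s1=0 s5=1 s2=0 clk=1 s3=1 s4=1
t0.Δ2 s0=1 s1=0 s5=1 s2=0 clk=1 s3=0 s4=1
t0.Δ3 s0=1 s1=0 s5=0 s2=0 clk=1 s3=0 s4=1
t0.Δ4 s0=1 s1=1 s5=0 s2=0 clk=1 s3=0 s4=1
t1.Δ0 s0=1 s1=1 s5=0 s2=0 clk=1 s3=0 s4=1
t1.Δ1 s0=1 s1=1 s5=0 s2=0 clk=0 s3=0 s4=1
t2.Δ0 s0=1 s1=1 s5=0 s2=0 clk=0 s3=0 s4=1
t2.Δ1 s0=1 s1=1 s5=0 s2=0 clk=1 s3=0 s4=1
t2.Δ2 s0=1 s1=1 s5=0 s2=1 clk=1 s3=1 s4=1
t2.Δ3 s0=1 s1=1 s5=1 s2=1 clk=1 s3=1 s4=1
t2.Δ4 s0=1 s1=0 s5=1 s2=1 clk=1 s3=1 s4=1
t3.Δ0 s0=1 s1=0 s5=1 s2=1 clk=1 s3=1 s4=1
t3.Δ1 s0=1 s1=0 s5=1 s2=1 clk=0 s3=1 s4=1
t4.Δ0 s0=1 s1=0 s5=1 s2=1 clk=0 s3=1 s4=1
t4.Δ1 s0=1 s1=0 s5=1 s2=1 clk=1 s3=1 s4=1
t4.Δ2 s0=1 s1=0 s5=1 s2=0 clk=1 s3=1 s4=1
t5.Δ0 s0=1 s1=0 s5=1 s2=0 clk=1 s3=1 s4=1
t5.Δ1 s0=1 s1=0 s5=1 s2=0 clk=0 s3=1 s4=1
t6.Δ0 s0=1 s1=0 s5=1 s2=0 clk=0 s3=1 s4=1
t6.Δ1 s0=1 s1=0 s5=1 s2=0 clk=1 s3=1 s4=1
t6.Δ2 s0=1 s1=0 s5=1 s2=0 clk=1 s3=0 s4=1
t6.Δ3 s0=1 s1=0 s5=0 s2=0 clk=1 s3=0 s4=1
t6.Δ4 s0=1 s1=1 s5=0 s2=0 clk=1 s3=0 s4=1
t7.Δ0 s0=1 s1=1 s5=0 s2=0 clk=1 s3=0 s4=1
t7.Δ1 s0=1 s1=1 s5=0 s2=0 clk=0 s3=0 s4=1
t8.Δ0 s0=1 s1=1 s5=0 s2=0 clk=0 s3=0 s4=1
t8.Δ1 s0=1 s1=1 s5=0 s2=0 clk=1 s3=0 s4=1
t8.Δ2 s0=1 s1=1 s5=0 s2=1 clk=1 s3=1 s4=1
t8.Δ3 s0=1 s1=1 s5=1 s2=1 clk=1 s3=1 s4=1
t8.Δ4 s0=1 s1=0 s5=1 s2=1 clk=1 s3=1 s4=1
t9.Δ0 s0=1 s1=0 s5=1 s2=1 clk=1 s3=1 s4=1
t9.Δ1 s0=1 s1=0 s5=1 s2=1 clk=0 s3=1 s4=1
t10.Δ0 s0=1 s1=0 s5=1 s2=1 clk=0 s3=1 s4=1
t10.Δ1 s0=1 s1=0 s5=1 s2=1 clk=1 s3=1 s4=1
t10.Δ2 s0=1 s1=0 s5=1 s2=0 clk=1 s3=1 s4=1
t11.Δ0 s0=1 s1=0 s5=1 s2=0 clk=1 s3=1 s4=1
t11.Δ1 s0=1 s1=0 s5=1 s2=0 clk=0 s3=1 s4=1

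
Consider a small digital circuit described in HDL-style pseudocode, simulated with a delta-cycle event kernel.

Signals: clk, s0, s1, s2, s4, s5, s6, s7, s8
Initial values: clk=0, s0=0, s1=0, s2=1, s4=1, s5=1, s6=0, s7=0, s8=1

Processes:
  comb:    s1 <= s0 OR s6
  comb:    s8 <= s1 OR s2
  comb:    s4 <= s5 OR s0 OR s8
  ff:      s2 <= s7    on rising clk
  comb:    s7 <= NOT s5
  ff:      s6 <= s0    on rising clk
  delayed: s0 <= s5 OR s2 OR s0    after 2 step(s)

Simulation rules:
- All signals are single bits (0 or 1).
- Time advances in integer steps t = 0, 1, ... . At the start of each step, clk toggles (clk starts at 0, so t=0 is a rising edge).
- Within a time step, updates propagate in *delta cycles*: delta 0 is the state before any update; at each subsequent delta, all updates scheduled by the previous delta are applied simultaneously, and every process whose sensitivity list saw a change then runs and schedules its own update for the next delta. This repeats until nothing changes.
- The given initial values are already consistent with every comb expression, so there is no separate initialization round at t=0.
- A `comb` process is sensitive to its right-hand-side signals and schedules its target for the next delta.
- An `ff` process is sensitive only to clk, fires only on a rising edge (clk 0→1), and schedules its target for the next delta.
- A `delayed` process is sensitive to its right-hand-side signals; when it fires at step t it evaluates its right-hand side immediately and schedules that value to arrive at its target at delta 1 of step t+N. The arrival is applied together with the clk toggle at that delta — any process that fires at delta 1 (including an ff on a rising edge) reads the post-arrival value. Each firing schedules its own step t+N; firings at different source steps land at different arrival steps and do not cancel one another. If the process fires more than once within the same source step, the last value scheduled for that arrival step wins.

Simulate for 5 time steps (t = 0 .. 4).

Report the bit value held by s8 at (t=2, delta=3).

1

t0.Δ0 s0=0 clk=0 s6=0 s2=1 s8=1 s4=1 s7=0 s1=0 s5=1
t0.Δ1 s0=0 clk=1 s6=0 s2=1 s8=1 s4=1 s7=0 s1=0 s5=1
t0.Δ2 s0=0 clk=1 s6=0 s2=0 s8=1 s4=1 s7=0 s1=0 s5=1
t0.Δ3 s0=0 clk=1 s6=0 s2=0 s8=0 s4=1 s7=0 s1=0 s5=1
t1.Δ0 s0=0 clk=1 s6=0 s2=0 s8=0 s4=1 s7=0 s1=0 s5=1
t1.Δ1 s0=0 clk=0 s6=0 s2=0 s8=0 s4=1 s7=0 s1=0 s5=1
t2.Δ0 s0=0 clk=0 s6=0 s2=0 s8=0 s4=1 s7=0 s1=0 s5=1
t2.Δ1 s0=1 clk=1 s6=0 s2=0 s8=0 s4=1 s7=0 s1=0 s5=1
t2.Δ2 s0=1 clk=1 s6=1 s2=0 s8=0 s4=1 s7=0 s1=1 s5=1
t2.Δ3 s0=1 clk=1 s6=1 s2=0 s8=1 s4=1 s7=0 s1=1 s5=1
t3.Δ0 s0=1 clk=1 s6=1 s2=0 s8=1 s4=1 s7=0 s1=1 s5=1
t3.Δ1 s0=1 clk=0 s6=1 s2=0 s8=1 s4=1 s7=0 s1=1 s5=1
t4.Δ0 s0=1 clk=0 s6=1 s2=0 s8=1 s4=1 s7=0 s1=1 s5=1
t4.Δ1 s0=1 clk=1 s6=1 s2=0 s8=1 s4=1 s7=0 s1=1 s5=1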